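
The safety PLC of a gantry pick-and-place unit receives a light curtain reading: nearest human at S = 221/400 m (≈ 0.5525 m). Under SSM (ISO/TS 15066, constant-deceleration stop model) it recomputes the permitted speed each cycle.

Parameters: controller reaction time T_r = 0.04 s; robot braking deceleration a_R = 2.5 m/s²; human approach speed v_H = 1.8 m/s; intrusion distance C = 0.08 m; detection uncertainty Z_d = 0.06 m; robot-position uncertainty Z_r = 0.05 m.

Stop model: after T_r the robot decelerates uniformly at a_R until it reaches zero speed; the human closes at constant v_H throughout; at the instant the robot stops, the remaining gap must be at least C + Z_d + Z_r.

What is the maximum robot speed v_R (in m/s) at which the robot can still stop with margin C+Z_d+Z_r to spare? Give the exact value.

v_R_max = 7/20 m/s = 0.3500 m/s

collect terms ⇒ (1/5)·v_R² + (19/25)·v_R + (-581/2000) = 0
  disc = (19/25)² − 4·(1/5)·(-581/2000) = 81/100 ; √disc = 9/10
  v_R = (−(19/25) + 9/10) / (2·(1/5)) = 7/20 m/s
check:
T_s = v_R/a_R = (7/20)/(5/2) = 0.1400 s
robot covers v_R·T_r = 0.3500·0.0400 = 0.0140 m before braking
braking distance = 0.3500²/(2·2.5000) = 0.0245 m
person approaches 1.8000·(0.0400+0.1400) = 0.3240 m
margins: 0.0800+0.0600+0.0500 = 0.1900 m
sum ≈ 0.0140+0.0245+0.3240+0.1900 ≈ 0.5525 m = S ✓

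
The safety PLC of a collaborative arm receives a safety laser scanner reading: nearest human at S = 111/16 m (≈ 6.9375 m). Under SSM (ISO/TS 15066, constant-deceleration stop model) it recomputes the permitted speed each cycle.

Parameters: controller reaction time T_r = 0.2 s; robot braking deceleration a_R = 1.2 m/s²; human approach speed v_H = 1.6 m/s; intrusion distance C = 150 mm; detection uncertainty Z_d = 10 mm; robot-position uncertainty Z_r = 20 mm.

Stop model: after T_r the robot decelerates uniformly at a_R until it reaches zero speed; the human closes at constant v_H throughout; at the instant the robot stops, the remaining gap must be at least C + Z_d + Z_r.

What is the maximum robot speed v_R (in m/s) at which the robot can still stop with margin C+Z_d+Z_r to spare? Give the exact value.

v_R_max = 5/2 m/s = 2.5000 m/s

collect terms ⇒ (5/12)·v_R² + (23/15)·v_R + (-103/16) = 0
  disc = (23/15)² − 4·(5/12)·(-103/16) = 47089/3600 ; √disc = 217/60
  v_R = (−(23/15) + 217/60) / (2·(5/12)) = 5/2 m/s
check:
braking lasts T_s = (5/2)/(6/5) = 2.0833 s
robot in T_r: 2.5000·0.2000 = 0.5000 m
braking distance = 2.5000²/(2·1.2000) = 2.6042 m
human over T_r+T_s: 1.6000·(0.2000+2.0833) = 3.6533 m
residual clearance needed = 0.1500+0.0100+0.0200 = 0.1800 m
sum ≈ 0.5000+2.6042+3.6533+0.1800 ≈ 6.9375 m = S ✓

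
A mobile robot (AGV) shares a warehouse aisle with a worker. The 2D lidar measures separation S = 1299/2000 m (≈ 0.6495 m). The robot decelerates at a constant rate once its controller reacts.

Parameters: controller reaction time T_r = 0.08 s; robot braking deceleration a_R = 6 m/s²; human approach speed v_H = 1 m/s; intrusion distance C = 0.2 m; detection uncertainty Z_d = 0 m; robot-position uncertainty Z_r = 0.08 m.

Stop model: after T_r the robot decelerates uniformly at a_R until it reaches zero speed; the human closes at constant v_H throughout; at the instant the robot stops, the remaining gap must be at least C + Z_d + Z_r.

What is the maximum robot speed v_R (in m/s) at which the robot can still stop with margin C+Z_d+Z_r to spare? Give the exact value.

quadratic (1/12)·v² + (37/150)·v + (-579/2000) = 0
  disc = (37/150)² − 4·(1/12)·(-579/2000) = 14161/90000 ; √disc = 119/300
  v_R = (−(37/150) + 119/300) / (2·(1/12)) = 9/10 m/s
check:
braking lasts T_s = (9/10)/6 = 0.1500 s
reaction-phase robot travel = 0.9000·0.0800 = 0.0720 m
braking distance = 0.9000²/(2·6.0000) = 0.0675 m
person approaches 1.0000·(0.0800+0.1500) = 0.2300 m
residual clearance needed = 0.2000+0.0000+0.0800 = 0.2800 m
sum ≈ 0.0720+0.0675+0.2300+0.2800 ≈ 0.6495 m = S ✓

v_R_max = 9/10 m/s = 0.9000 m/s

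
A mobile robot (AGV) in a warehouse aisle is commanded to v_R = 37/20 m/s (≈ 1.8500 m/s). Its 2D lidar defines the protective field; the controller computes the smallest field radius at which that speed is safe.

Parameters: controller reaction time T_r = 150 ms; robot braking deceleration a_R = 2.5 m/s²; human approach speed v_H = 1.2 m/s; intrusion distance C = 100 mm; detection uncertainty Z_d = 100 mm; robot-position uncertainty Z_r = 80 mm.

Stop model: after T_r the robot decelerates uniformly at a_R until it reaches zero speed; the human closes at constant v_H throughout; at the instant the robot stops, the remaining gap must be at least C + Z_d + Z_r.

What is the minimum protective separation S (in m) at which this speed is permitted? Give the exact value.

S_min = 231/100 m = 2.3100 m

braking lasts T_s = (37/20)/(5/2) = 0.7400 s
reaction-phase robot travel = 1.8500·0.1500 = 0.2775 m
robot covers 1.8500·0.7400 − ½·2.5000·0.7400² = 0.6845 m while stopping
human over T_r+T_s: 1.2000·(0.1500+0.7400) = 1.0680 m
C+Z_d+Z_r = 0.1000+0.1000+0.0800 = 0.2800 m
S_min ≈ 0.2775+0.6845+1.0680+0.2800  ⇒  S_min = 231/100 m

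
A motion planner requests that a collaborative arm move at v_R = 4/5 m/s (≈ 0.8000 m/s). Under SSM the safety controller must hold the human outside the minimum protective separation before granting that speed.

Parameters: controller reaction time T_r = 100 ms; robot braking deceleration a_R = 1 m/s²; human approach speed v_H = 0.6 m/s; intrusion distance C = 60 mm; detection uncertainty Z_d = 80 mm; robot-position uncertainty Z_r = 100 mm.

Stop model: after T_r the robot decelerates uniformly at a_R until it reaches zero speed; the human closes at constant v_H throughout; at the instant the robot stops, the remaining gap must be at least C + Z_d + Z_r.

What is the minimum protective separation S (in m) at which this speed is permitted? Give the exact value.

braking lasts T_s = (4/5)/1 = 0.8000 s
robot covers v_R·T_r = 0.8000·0.1000 = 0.0800 m before braking
robot covers 0.8000·0.8000 − ½·1.0000·0.8000² = 0.3200 m while stopping
human closes 0.6000·0.9000 = 0.5400 m
residual clearance needed = 0.0600+0.0800+0.1000 = 0.2400 m
S_min ≈ 0.0800+0.3200+0.5400+0.2400  ⇒  S_min = 59/50 m

S_min = 59/50 m = 1.1800 m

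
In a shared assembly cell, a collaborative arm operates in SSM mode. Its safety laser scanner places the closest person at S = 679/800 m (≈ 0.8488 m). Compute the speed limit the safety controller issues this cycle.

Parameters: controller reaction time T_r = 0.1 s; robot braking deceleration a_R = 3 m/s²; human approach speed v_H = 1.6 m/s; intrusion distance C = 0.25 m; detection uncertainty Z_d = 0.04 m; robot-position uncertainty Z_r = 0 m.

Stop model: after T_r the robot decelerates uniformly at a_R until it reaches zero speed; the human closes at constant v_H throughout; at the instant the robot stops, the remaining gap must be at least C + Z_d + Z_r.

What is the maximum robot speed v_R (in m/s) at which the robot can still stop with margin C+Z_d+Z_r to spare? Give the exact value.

v_R_max = 11/20 m/s = 0.5500 m/s

at the boundary: (1/6)·v² + (19/30)·v + (-319/800) = 0
  disc = (19/30)² − 4·(1/6)·(-319/800) = 2401/3600 ; √disc = 49/60
  v_R = (−(19/30) + 49/60) / (2·(1/6)) = 11/20 m/s
check:
T_s = v_R/a_R = (11/20)/3 = 0.1833 s
robot covers v_R·T_r = 0.5500·0.1000 = 0.0550 m before braking
robot under decel: 0.5500²/(2·3.0000) = 0.0504 m
human closes 1.6000·0.2833 = 0.4533 m
C+Z_d+Z_r = 0.2500+0.0400+0.0000 = 0.2900 m
sum ≈ 0.0550+0.0504+0.4533+0.2900 ≈ 0.8488 m = S ✓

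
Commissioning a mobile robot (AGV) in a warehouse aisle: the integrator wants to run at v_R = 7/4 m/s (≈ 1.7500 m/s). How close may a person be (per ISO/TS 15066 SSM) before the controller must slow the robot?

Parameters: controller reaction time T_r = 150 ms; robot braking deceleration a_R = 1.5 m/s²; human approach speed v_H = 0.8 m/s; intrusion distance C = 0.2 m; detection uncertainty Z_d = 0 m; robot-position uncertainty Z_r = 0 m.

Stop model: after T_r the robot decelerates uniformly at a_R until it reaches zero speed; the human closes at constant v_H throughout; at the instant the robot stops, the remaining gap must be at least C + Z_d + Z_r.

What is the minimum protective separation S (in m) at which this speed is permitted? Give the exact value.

S_min = 761/300 m = 2.5367 m

T_s = v_R/a_R = (7/4)/(3/2) = 1.1667 s
robot covers v_R·T_r = 1.7500·0.1500 = 0.2625 m before braking
braking distance = 1.7500²/(2·1.5000) = 1.0208 m
human over T_r+T_s: 0.8000·(0.1500+1.1667) = 1.0533 m
C+Z_d+Z_r = 0.2000+0.0000+0.0000 = 0.2000 m
S_min ≈ 0.2625+1.0208+1.0533+0.2000  ⇒  S_min = 761/300 m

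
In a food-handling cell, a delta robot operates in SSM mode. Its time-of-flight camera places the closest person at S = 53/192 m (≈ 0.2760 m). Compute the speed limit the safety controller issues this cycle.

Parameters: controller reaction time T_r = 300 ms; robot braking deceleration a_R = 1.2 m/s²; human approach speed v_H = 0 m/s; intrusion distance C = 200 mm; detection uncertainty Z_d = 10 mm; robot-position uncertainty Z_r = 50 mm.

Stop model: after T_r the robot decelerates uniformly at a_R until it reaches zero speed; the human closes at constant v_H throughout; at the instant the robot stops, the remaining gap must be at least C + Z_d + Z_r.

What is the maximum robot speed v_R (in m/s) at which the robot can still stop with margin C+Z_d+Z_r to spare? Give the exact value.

at the boundary: (5/12)·v² + (3/10)·v + (-77/4800) = 0
  disc = (3/10)² − 4·(5/12)·(-77/4800) = 1681/14400 ; √disc = 41/120
  v_R = (−(3/10) + 41/120) / (2·(5/12)) = 1/20 m/s
check:
stop time T_s = (1/20)/(6/5) = 0.0417 s
robot in T_r: 0.0500·0.3000 = 0.0150 m
braking distance = 0.0500²/(2·1.2000) = 0.0010 m
person approaches 0.0000·(0.3000+0.0417) = 0.0000 m
C+Z_d+Z_r = 0.2000+0.0100+0.0500 = 0.2600 m
sum ≈ 0.0150+0.0010+0.0000+0.2600 ≈ 0.2760 m = S ✓

v_R_max = 1/20 m/s = 0.0500 m/s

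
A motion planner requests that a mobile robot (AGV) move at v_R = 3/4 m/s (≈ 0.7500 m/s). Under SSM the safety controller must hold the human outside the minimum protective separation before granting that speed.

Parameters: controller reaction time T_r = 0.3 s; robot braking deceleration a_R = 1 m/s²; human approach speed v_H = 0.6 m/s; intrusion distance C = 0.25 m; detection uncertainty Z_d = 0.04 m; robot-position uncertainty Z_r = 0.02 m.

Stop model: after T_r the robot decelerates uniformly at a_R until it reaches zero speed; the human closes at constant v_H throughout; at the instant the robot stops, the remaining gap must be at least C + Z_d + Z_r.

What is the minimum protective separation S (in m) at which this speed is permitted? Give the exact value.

S_min = 1157/800 m = 1.4463 m

stop time T_s = (3/4)/1 = 0.7500 s
reaction-phase robot travel = 0.7500·0.3000 = 0.2250 m
robot under decel: 0.7500²/(2·1.0000) = 0.2812 m
person approaches 0.6000·(0.3000+0.7500) = 0.6300 m
margins: 0.2500+0.0400+0.0200 = 0.3100 m
S_min ≈ 0.2250+0.2812+0.6300+0.3100  ⇒  S_min = 1157/800 m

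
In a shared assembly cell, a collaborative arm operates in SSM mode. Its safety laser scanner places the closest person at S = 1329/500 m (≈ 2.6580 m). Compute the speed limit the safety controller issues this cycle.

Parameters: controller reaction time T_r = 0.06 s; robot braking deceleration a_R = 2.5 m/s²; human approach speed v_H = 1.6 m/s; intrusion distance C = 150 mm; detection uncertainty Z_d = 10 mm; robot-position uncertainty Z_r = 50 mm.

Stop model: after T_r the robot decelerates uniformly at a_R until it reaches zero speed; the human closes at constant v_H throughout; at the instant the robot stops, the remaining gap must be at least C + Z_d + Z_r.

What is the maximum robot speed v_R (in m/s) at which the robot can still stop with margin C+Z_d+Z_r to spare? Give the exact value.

collect terms ⇒ (1/5)·v_R² + (7/10)·v_R + (-294/125) = 0
  disc = (7/10)² − 4·(1/5)·(-294/125) = 5929/2500 ; √disc = 77/50
  v_R = (−(7/10) + 77/50) / (2·(1/5)) = 21/10 m/s
check:
stop time T_s = (21/10)/(5/2) = 0.8400 s
robot covers v_R·T_r = 2.1000·0.0600 = 0.1260 m before braking
braking distance = 2.1000²/(2·2.5000) = 0.8820 m
human closes 1.6000·0.9000 = 1.4400 m
margins: 0.1500+0.0100+0.0500 = 0.2100 m
sum ≈ 0.1260+0.8820+1.4400+0.2100 ≈ 2.6580 m = S ✓

v_R_max = 21/10 m/s = 2.1000 m/s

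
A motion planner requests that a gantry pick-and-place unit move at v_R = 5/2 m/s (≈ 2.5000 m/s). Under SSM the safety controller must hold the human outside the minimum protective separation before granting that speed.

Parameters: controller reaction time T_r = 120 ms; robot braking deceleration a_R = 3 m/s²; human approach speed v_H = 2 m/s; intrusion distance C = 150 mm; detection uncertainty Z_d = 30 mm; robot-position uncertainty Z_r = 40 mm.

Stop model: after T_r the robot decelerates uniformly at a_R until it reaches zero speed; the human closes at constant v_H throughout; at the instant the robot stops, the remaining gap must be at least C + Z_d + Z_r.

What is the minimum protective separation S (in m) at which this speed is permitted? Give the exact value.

S_min = 2081/600 m = 3.4683 m

T_s = v_R/a_R = (5/2)/3 = 0.8333 s
reaction-phase robot travel = 2.5000·0.1200 = 0.3000 m
robot under decel: 2.5000²/(2·3.0000) = 1.0417 m
human over T_r+T_s: 2.0000·(0.1200+0.8333) = 1.9067 m
margins: 0.1500+0.0300+0.0400 = 0.2200 m
S_min ≈ 0.3000+1.0417+1.9067+0.2200  ⇒  S_min = 2081/600 m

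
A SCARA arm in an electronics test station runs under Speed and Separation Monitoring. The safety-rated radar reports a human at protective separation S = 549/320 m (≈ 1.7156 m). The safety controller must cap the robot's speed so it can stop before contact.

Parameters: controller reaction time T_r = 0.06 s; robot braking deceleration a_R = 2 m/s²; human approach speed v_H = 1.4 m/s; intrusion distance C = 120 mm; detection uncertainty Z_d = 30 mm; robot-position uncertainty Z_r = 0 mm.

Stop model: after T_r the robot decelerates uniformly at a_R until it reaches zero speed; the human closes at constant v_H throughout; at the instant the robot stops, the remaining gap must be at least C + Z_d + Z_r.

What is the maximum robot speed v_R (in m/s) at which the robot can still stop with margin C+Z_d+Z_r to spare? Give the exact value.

at the boundary: (1/4)·v² + (19/25)·v + (-11853/8000) = 0
  disc = (19/25)² − 4·(1/4)·(-11853/8000) = 82369/40000 ; √disc = 287/200
  v_R = (−(19/25) + 287/200) / (2·(1/4)) = 27/20 m/s
check:
T_s = v_R/a_R = (27/20)/2 = 0.6750 s
robot covers v_R·T_r = 1.3500·0.0600 = 0.0810 m before braking
robot under decel: 1.3500²/(2·2.0000) = 0.4556 m
person approaches 1.4000·(0.0600+0.6750) = 1.0290 m
residual clearance needed = 0.1200+0.0300+0.0000 = 0.1500 m
sum ≈ 0.0810+0.4556+1.0290+0.1500 ≈ 1.7156 m = S ✓

v_R_max = 27/20 m/s = 1.3500 m/s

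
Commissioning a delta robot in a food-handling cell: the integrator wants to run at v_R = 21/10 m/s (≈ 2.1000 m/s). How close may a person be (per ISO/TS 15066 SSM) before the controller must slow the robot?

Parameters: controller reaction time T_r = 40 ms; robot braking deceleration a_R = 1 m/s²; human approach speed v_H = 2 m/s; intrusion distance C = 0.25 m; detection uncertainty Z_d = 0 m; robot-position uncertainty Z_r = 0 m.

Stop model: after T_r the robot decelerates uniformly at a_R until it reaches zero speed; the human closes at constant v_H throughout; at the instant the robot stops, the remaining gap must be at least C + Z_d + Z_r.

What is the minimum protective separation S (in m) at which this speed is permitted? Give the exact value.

S_min = 6819/1000 m = 6.8190 m

T_s = v_R/a_R = (21/10)/1 = 2.1000 s
robot in T_r: 2.1000·0.0400 = 0.0840 m
robot under decel: 2.1000²/(2·1.0000) = 2.2050 m
human closes 2.0000·2.1400 = 4.2800 m
C+Z_d+Z_r = 0.2500+0.0000+0.0000 = 0.2500 m
S_min ≈ 0.0840+2.2050+4.2800+0.2500  ⇒  S_min = 6819/1000 m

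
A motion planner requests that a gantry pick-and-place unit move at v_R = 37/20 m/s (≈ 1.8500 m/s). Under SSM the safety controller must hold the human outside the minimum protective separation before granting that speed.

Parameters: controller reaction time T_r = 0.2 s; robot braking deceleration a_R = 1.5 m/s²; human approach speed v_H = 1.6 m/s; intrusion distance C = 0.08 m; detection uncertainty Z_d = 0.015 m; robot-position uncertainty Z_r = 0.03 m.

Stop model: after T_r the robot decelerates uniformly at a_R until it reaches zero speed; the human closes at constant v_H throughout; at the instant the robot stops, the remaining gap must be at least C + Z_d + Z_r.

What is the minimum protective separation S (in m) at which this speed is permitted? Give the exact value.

S_min = 943/240 m = 3.9292 m

braking lasts T_s = (37/20)/(3/2) = 1.2333 s
robot covers v_R·T_r = 1.8500·0.2000 = 0.3700 m before braking
robot under decel: 1.8500²/(2·1.5000) = 1.1408 m
human over T_r+T_s: 1.6000·(0.2000+1.2333) = 2.2933 m
C+Z_d+Z_r = 0.0800+0.0150+0.0300 = 0.1250 m
S_min ≈ 0.3700+1.1408+2.2933+0.1250  ⇒  S_min = 943/240 m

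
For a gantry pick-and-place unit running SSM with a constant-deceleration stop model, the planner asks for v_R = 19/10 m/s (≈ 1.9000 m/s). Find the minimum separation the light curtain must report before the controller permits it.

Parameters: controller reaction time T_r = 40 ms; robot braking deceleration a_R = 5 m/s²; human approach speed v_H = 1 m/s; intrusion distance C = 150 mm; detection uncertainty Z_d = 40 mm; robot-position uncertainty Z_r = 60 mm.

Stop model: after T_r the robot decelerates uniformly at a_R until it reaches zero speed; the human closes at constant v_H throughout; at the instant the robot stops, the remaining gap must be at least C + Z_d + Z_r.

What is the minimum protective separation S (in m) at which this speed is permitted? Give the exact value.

braking lasts T_s = (19/10)/5 = 0.3800 s
robot covers v_R·T_r = 1.9000·0.0400 = 0.0760 m before braking
braking distance = 1.9000²/(2·5.0000) = 0.3610 m
person approaches 1.0000·(0.0400+0.3800) = 0.4200 m
C+Z_d+Z_r = 0.1500+0.0400+0.0600 = 0.2500 m
S_min ≈ 0.0760+0.3610+0.4200+0.2500  ⇒  S_min = 1107/1000 m

S_min = 1107/1000 m = 1.1070 m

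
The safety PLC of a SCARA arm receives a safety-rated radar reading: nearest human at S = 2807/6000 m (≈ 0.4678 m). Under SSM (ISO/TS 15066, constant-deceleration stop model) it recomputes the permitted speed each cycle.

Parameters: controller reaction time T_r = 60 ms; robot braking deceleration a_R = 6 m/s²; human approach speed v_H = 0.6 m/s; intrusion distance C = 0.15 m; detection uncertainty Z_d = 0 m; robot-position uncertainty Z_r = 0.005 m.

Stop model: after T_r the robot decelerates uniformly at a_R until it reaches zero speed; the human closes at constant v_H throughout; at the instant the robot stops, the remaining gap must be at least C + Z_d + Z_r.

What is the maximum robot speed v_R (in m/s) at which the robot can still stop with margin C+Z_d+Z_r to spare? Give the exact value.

at the boundary: (1/12)·v² + (4/25)·v + (-1661/6000) = 0
  disc = (4/25)² − 4·(1/12)·(-1661/6000) = 10609/90000 ; √disc = 103/300
  v_R = (−(4/25) + 103/300) / (2·(1/12)) = 11/10 m/s
check:
T_s = v_R/a_R = (11/10)/6 = 0.1833 s
robot covers v_R·T_r = 1.1000·0.0600 = 0.0660 m before braking
braking distance = 1.1000²/(2·6.0000) = 0.1008 m
human over T_r+T_s: 0.6000·(0.0600+0.1833) = 0.1460 m
margins: 0.1500+0.0000+0.0050 = 0.1550 m
sum ≈ 0.0660+0.1008+0.1460+0.1550 ≈ 0.4678 m = S ✓

v_R_max = 11/10 m/s = 1.1000 m/s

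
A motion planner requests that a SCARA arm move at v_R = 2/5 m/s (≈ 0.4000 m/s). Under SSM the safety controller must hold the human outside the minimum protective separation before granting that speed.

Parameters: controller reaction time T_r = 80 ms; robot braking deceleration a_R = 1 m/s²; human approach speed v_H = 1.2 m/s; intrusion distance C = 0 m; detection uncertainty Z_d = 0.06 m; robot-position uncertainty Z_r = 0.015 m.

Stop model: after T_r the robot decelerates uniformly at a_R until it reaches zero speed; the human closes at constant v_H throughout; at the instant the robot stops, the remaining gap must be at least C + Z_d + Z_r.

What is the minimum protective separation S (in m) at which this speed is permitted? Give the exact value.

braking lasts T_s = (2/5)/1 = 0.4000 s
robot in T_r: 0.4000·0.0800 = 0.0320 m
robot under decel: 0.4000²/(2·1.0000) = 0.0800 m
human closes 1.2000·0.4800 = 0.5760 m
margins: 0.0000+0.0600+0.0150 = 0.0750 m
S_min ≈ 0.0320+0.0800+0.5760+0.0750  ⇒  S_min = 763/1000 m

S_min = 763/1000 m = 0.7630 m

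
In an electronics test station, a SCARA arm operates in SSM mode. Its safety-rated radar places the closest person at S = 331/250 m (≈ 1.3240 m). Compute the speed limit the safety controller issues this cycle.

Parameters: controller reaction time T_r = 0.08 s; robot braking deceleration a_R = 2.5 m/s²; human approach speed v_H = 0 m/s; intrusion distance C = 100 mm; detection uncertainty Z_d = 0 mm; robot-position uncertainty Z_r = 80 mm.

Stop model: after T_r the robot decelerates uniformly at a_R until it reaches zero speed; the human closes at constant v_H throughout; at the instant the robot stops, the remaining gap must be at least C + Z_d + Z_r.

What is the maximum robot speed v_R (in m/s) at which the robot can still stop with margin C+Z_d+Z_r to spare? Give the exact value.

v_R_max = 11/5 m/s = 2.2000 m/s

at the boundary: (1/5)·v² + (2/25)·v + (-143/125) = 0
  disc = (2/25)² − 4·(1/5)·(-143/125) = 576/625 ; √disc = 24/25
  v_R = (−(2/25) + 24/25) / (2·(1/5)) = 11/5 m/s
check:
stop time T_s = (11/5)/(5/2) = 0.8800 s
robot covers v_R·T_r = 2.2000·0.0800 = 0.1760 m before braking
robot under decel: 2.2000²/(2·2.5000) = 0.9680 m
human closes 0.0000·0.9600 = 0.0000 m
C+Z_d+Z_r = 0.1000+0.0000+0.0800 = 0.1800 m
sum ≈ 0.1760+0.9680+0.0000+0.1800 ≈ 1.3240 m = S ✓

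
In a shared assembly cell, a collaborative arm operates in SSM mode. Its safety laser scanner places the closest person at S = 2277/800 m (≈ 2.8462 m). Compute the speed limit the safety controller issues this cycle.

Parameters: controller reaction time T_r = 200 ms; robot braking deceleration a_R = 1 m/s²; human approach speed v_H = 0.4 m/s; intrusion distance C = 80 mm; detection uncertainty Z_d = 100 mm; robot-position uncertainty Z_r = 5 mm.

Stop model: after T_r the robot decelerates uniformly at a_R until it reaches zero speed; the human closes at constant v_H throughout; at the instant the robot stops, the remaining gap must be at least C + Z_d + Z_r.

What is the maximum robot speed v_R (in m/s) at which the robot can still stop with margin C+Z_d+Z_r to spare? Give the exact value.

quadratic (1/2)·v² + (3/5)·v + (-413/160) = 0
  disc = (3/5)² − 4·(1/2)·(-413/160) = 2209/400 ; √disc = 47/20
  v_R = (−(3/5) + 47/20) / (2·(1/2)) = 7/4 m/s
check:
stop time T_s = (7/4)/1 = 1.7500 s
reaction-phase robot travel = 1.7500·0.2000 = 0.3500 m
braking distance = 1.7500²/(2·1.0000) = 1.5312 m
human over T_r+T_s: 0.4000·(0.2000+1.7500) = 0.7800 m
margins: 0.0800+0.1000+0.0050 = 0.1850 m
sum ≈ 0.3500+1.5312+0.7800+0.1850 ≈ 2.8462 m = S ✓

v_R_max = 7/4 m/s = 1.7500 m/s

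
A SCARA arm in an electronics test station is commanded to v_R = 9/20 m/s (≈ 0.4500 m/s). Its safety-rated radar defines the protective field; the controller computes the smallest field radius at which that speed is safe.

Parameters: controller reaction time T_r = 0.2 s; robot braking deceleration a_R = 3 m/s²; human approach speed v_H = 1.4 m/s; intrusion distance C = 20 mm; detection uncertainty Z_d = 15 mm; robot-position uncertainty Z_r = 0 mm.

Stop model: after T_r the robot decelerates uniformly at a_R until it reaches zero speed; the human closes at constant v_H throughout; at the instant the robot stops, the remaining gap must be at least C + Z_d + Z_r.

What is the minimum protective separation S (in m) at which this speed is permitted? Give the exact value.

stop time T_s = (9/20)/3 = 0.1500 s
robot in T_r: 0.4500·0.2000 = 0.0900 m
robot covers 0.4500·0.1500 − ½·3.0000·0.1500² = 0.0338 m while stopping
human over T_r+T_s: 1.4000·(0.2000+0.1500) = 0.4900 m
C+Z_d+Z_r = 0.0200+0.0150+0.0000 = 0.0350 m
S_min ≈ 0.0900+0.0338+0.4900+0.0350  ⇒  S_min = 519/800 m

S_min = 519/800 m = 0.6488 m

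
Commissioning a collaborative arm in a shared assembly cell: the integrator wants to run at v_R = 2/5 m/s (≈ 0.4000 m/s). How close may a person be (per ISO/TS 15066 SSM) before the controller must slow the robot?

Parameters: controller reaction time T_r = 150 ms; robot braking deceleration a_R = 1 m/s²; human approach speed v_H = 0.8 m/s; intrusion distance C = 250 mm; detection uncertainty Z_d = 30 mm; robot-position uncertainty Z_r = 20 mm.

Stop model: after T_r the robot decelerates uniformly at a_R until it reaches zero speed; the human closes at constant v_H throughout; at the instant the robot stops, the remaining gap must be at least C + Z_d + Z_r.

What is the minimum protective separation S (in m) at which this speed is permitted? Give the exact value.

S_min = 22/25 m = 0.8800 m

braking lasts T_s = (2/5)/1 = 0.4000 s
robot covers v_R·T_r = 0.4000·0.1500 = 0.0600 m before braking
robot covers 0.4000·0.4000 − ½·1.0000·0.4000² = 0.0800 m while stopping
person approaches 0.8000·(0.1500+0.4000) = 0.4400 m
margins: 0.2500+0.0300+0.0200 = 0.3000 m
S_min ≈ 0.0600+0.0800+0.4400+0.3000  ⇒  S_min = 22/25 m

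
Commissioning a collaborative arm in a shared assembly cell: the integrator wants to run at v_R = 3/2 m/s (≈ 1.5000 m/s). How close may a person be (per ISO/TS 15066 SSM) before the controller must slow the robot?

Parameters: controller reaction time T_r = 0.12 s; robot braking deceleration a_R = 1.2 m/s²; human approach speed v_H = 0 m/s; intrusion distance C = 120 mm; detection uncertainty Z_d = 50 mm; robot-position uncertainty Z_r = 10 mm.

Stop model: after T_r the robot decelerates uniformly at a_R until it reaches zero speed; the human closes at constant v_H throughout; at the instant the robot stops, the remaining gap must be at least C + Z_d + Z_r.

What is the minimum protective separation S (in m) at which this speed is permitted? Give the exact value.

stop time T_s = (3/2)/(6/5) = 1.2500 s
robot in T_r: 1.5000·0.1200 = 0.1800 m
robot covers 1.5000·1.2500 − ½·1.2000·1.2500² = 0.9375 m while stopping
human over T_r+T_s: 0.0000·(0.1200+1.2500) = 0.0000 m
margins: 0.1200+0.0500+0.0100 = 0.1800 m
S_min ≈ 0.1800+0.9375+0.0000+0.1800  ⇒  S_min = 519/400 m

S_min = 519/400 m = 1.2975 m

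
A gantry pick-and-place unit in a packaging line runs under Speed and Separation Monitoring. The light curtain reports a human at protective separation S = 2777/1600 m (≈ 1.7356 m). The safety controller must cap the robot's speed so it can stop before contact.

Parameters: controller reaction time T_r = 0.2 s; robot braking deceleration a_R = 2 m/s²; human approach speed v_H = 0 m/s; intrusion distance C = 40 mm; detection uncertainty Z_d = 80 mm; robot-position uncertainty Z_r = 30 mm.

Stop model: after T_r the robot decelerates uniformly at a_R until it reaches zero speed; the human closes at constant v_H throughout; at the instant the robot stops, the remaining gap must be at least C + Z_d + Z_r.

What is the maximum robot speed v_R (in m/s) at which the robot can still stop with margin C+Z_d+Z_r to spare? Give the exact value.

at the boundary: (1/4)·v² + (1/5)·v + (-2537/1600) = 0
  disc = (1/5)² − 4·(1/4)·(-2537/1600) = 2601/1600 ; √disc = 51/40
  v_R = (−(1/5) + 51/40) / (2·(1/4)) = 43/20 m/s
check:
T_s = v_R/a_R = (43/20)/2 = 1.0750 s
robot covers v_R·T_r = 2.1500·0.2000 = 0.4300 m before braking
robot covers 2.1500·1.0750 − ½·2.0000·1.0750² = 1.1556 m while stopping
person approaches 0.0000·(0.2000+1.0750) = 0.0000 m
margins: 0.0400+0.0800+0.0300 = 0.1500 m
sum ≈ 0.4300+1.1556+0.0000+0.1500 ≈ 1.7356 m = S ✓

v_R_max = 43/20 m/s = 2.1500 m/s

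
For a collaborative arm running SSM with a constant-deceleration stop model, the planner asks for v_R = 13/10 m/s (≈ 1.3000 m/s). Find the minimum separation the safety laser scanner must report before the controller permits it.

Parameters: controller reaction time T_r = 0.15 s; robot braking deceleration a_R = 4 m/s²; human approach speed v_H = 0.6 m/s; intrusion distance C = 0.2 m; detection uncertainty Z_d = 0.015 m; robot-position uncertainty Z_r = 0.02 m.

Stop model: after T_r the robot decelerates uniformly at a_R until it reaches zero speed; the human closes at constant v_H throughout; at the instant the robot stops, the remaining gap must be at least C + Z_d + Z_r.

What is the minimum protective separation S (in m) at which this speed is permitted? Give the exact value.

S_min = 741/800 m = 0.9263 m

braking lasts T_s = (13/10)/4 = 0.3250 s
robot covers v_R·T_r = 1.3000·0.1500 = 0.1950 m before braking
robot under decel: 1.3000²/(2·4.0000) = 0.2112 m
human closes 0.6000·0.4750 = 0.2850 m
C+Z_d+Z_r = 0.2000+0.0150+0.0200 = 0.2350 m
S_min ≈ 0.1950+0.2112+0.2850+0.2350  ⇒  S_min = 741/800 m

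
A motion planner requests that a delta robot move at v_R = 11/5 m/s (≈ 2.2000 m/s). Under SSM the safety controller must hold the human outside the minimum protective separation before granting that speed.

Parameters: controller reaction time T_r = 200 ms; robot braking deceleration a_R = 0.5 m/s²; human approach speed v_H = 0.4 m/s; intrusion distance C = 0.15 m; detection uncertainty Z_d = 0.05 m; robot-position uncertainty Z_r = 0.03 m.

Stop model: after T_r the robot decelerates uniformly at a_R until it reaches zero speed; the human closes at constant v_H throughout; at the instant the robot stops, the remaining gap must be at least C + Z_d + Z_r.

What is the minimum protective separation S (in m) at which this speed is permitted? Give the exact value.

S_min = 147/20 m = 7.3500 m

stop time T_s = (11/5)/(1/2) = 4.4000 s
robot in T_r: 2.2000·0.2000 = 0.4400 m
robot covers 2.2000·4.4000 − ½·0.5000·4.4000² = 4.8400 m while stopping
person approaches 0.4000·(0.2000+4.4000) = 1.8400 m
C+Z_d+Z_r = 0.1500+0.0500+0.0300 = 0.2300 m
S_min ≈ 0.4400+4.8400+1.8400+0.2300  ⇒  S_min = 147/20 m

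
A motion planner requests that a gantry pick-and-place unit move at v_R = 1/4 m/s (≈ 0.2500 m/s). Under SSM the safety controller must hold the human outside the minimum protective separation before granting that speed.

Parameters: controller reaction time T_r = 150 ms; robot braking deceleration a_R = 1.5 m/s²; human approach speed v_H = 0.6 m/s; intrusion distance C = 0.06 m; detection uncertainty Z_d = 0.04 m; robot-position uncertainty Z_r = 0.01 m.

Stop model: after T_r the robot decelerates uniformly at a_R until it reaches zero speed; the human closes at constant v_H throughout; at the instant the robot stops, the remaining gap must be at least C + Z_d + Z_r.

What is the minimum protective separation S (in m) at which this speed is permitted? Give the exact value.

T_s = v_R/a_R = (1/4)/(3/2) = 0.1667 s
robot in T_r: 0.2500·0.1500 = 0.0375 m
braking distance = 0.2500²/(2·1.5000) = 0.0208 m
human closes 0.6000·0.3167 = 0.1900 m
margins: 0.0600+0.0400+0.0100 = 0.1100 m
S_min ≈ 0.0375+0.0208+0.1900+0.1100  ⇒  S_min = 43/120 m

S_min = 43/120 m = 0.3583 m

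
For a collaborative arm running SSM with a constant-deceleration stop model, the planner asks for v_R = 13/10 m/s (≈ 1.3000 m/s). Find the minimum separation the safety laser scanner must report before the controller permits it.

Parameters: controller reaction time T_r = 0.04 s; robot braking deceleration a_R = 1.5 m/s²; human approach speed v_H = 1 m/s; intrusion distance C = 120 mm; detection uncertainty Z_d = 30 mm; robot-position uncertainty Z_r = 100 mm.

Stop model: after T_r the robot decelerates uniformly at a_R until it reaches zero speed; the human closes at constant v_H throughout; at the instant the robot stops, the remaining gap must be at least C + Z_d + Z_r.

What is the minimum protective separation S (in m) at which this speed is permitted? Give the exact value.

braking lasts T_s = (13/10)/(3/2) = 0.8667 s
robot covers v_R·T_r = 1.3000·0.0400 = 0.0520 m before braking
robot under decel: 1.3000²/(2·1.5000) = 0.5633 m
person approaches 1.0000·(0.0400+0.8667) = 0.9067 m
residual clearance needed = 0.1200+0.0300+0.1000 = 0.2500 m
S_min ≈ 0.0520+0.5633+0.9067+0.2500  ⇒  S_min = 443/250 m

S_min = 443/250 m = 1.7720 m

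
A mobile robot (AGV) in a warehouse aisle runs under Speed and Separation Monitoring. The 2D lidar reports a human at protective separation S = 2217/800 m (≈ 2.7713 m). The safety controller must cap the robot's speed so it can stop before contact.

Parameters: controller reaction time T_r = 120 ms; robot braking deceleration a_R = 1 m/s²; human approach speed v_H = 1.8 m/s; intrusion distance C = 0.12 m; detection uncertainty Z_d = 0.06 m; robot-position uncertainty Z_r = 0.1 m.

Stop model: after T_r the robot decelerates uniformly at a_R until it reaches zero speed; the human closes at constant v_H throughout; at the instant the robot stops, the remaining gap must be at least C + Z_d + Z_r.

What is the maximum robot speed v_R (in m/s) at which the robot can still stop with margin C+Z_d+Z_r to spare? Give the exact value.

v_R_max = 19/20 m/s = 0.9500 m/s

quadratic (1/2)·v² + (48/25)·v + (-9101/4000) = 0
  disc = (48/25)² − 4·(1/2)·(-9101/4000) = 82369/10000 ; √disc = 287/100
  v_R = (−(48/25) + 287/100) / (2·(1/2)) = 19/20 m/s
check:
stop time T_s = (19/20)/1 = 0.9500 s
robot in T_r: 0.9500·0.1200 = 0.1140 m
braking distance = 0.9500²/(2·1.0000) = 0.4512 m
human closes 1.8000·1.0700 = 1.9260 m
C+Z_d+Z_r = 0.1200+0.0600+0.1000 = 0.2800 m
sum ≈ 0.1140+0.4512+1.9260+0.2800 ≈ 2.7713 m = S ✓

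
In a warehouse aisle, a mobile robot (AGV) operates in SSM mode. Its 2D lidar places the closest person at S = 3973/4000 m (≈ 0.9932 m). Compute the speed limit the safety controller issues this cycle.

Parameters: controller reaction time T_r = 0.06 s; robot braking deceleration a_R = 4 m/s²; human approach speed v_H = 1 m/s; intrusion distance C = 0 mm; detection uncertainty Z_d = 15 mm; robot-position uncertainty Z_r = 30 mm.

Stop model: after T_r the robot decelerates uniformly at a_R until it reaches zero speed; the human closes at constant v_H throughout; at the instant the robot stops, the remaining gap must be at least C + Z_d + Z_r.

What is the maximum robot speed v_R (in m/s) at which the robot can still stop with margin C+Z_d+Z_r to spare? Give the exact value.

at the boundary: (1/8)·v² + (31/100)·v + (-3553/4000) = 0
  disc = (31/100)² − 4·(1/8)·(-3553/4000) = 21609/40000 ; √disc = 147/200
  v_R = (−(31/100) + 147/200) / (2·(1/8)) = 17/10 m/s
check:
T_s = v_R/a_R = (17/10)/4 = 0.4250 s
reaction-phase robot travel = 1.7000·0.0600 = 0.1020 m
robot under decel: 1.7000²/(2·4.0000) = 0.3613 m
human closes 1.0000·0.4850 = 0.4850 m
margins: 0.0000+0.0150+0.0300 = 0.0450 m
sum ≈ 0.1020+0.3613+0.4850+0.0450 ≈ 0.9932 m = S ✓

v_R_max = 17/10 m/s = 1.7000 m/s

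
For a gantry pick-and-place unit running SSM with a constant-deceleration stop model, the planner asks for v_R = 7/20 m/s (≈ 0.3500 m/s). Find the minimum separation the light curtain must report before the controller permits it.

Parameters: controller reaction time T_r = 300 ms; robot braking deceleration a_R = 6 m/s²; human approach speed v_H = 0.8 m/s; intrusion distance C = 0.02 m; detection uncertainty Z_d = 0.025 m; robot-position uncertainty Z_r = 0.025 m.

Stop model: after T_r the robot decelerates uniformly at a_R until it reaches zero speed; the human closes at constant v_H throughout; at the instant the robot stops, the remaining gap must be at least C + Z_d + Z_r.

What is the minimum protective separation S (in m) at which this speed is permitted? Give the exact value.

braking lasts T_s = (7/20)/6 = 0.0583 s
robot covers v_R·T_r = 0.3500·0.3000 = 0.1050 m before braking
robot covers 0.3500·0.0583 − ½·6.0000·0.0583² = 0.0102 m while stopping
human closes 0.8000·0.3583 = 0.2867 m
margins: 0.0200+0.0250+0.0250 = 0.0700 m
S_min ≈ 0.1050+0.0102+0.2867+0.0700  ⇒  S_min = 151/320 m

S_min = 151/320 m = 0.4719 m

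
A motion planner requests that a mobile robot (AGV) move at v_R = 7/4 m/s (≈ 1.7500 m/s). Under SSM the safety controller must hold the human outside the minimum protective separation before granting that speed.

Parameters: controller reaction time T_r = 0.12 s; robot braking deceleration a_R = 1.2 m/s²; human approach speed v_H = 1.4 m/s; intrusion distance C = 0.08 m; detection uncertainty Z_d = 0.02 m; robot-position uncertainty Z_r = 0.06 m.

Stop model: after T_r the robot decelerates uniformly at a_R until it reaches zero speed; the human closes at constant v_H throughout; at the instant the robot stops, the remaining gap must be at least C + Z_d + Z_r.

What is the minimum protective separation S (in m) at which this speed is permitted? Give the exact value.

S_min = 92537/24000 m = 3.8557 m

braking lasts T_s = (7/4)/(6/5) = 1.4583 s
robot covers v_R·T_r = 1.7500·0.1200 = 0.2100 m before braking
braking distance = 1.7500²/(2·1.2000) = 1.2760 m
human closes 1.4000·1.5783 = 2.2097 m
margins: 0.0800+0.0200+0.0600 = 0.1600 m
S_min ≈ 0.2100+1.2760+2.2097+0.1600  ⇒  S_min = 92537/24000 m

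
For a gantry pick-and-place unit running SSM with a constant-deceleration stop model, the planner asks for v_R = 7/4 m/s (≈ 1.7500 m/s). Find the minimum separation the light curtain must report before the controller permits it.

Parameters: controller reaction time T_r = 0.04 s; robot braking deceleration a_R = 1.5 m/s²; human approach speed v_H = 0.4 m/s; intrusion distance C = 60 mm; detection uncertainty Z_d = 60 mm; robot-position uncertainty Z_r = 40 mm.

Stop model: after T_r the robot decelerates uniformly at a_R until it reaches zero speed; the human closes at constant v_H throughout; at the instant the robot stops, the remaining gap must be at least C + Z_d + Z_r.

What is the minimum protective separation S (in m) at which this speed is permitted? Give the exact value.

S_min = 3467/2000 m = 1.7335 m

stop time T_s = (7/4)/(3/2) = 1.1667 s
robot in T_r: 1.7500·0.0400 = 0.0700 m
robot under decel: 1.7500²/(2·1.5000) = 1.0208 m
human over T_r+T_s: 0.4000·(0.0400+1.1667) = 0.4827 m
residual clearance needed = 0.0600+0.0600+0.0400 = 0.1600 m
S_min ≈ 0.0700+1.0208+0.4827+0.1600  ⇒  S_min = 3467/2000 m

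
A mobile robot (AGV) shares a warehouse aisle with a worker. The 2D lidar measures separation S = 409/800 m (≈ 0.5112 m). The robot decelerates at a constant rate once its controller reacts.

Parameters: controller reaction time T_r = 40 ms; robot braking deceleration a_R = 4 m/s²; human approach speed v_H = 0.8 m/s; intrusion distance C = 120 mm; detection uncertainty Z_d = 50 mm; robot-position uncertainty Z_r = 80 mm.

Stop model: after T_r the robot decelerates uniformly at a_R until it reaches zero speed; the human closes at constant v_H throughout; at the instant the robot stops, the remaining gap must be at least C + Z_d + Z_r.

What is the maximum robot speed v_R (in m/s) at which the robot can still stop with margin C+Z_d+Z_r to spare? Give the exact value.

v_R_max = 7/10 m/s = 0.7000 m/s

quadratic (1/8)·v² + (6/25)·v + (-917/4000) = 0
  disc = (6/25)² − 4·(1/8)·(-917/4000) = 6889/40000 ; √disc = 83/200
  v_R = (−(6/25) + 83/200) / (2·(1/8)) = 7/10 m/s
check:
braking lasts T_s = (7/10)/4 = 0.1750 s
robot in T_r: 0.7000·0.0400 = 0.0280 m
robot under decel: 0.7000²/(2·4.0000) = 0.0612 m
person approaches 0.8000·(0.0400+0.1750) = 0.1720 m
C+Z_d+Z_r = 0.1200+0.0500+0.0800 = 0.2500 m
sum ≈ 0.0280+0.0612+0.1720+0.2500 ≈ 0.5112 m = S ✓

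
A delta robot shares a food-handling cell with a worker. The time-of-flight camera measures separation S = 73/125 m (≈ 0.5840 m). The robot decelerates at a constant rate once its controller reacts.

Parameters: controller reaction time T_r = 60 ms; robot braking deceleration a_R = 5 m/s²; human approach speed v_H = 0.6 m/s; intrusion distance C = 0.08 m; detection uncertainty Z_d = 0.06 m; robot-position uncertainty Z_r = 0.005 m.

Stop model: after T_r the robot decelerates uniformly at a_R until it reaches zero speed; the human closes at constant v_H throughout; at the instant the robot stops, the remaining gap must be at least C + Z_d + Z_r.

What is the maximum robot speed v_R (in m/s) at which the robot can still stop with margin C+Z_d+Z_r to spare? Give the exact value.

quadratic (1/10)·v² + (9/50)·v + (-403/1000) = 0
  disc = (9/50)² − 4·(1/10)·(-403/1000) = 121/625 ; √disc = 11/25
  v_R = (−(9/50) + 11/25) / (2·(1/10)) = 13/10 m/s
check:
T_s = v_R/a_R = (13/10)/5 = 0.2600 s
reaction-phase robot travel = 1.3000·0.0600 = 0.0780 m
robot covers 1.3000·0.2600 − ½·5.0000·0.2600² = 0.1690 m while stopping
human closes 0.6000·0.3200 = 0.1920 m
margins: 0.0800+0.0600+0.0050 = 0.1450 m
sum ≈ 0.0780+0.1690+0.1920+0.1450 ≈ 0.5840 m = S ✓

v_R_max = 13/10 m/s = 1.3000 m/s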